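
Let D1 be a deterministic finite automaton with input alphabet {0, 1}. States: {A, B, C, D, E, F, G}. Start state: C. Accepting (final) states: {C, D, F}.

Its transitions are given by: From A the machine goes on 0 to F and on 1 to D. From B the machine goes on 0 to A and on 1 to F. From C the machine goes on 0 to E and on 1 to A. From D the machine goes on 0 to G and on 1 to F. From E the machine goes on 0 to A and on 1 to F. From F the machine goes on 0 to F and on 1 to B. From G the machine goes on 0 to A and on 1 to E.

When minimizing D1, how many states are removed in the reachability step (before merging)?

0

A breadth-first search from the start state visits every state.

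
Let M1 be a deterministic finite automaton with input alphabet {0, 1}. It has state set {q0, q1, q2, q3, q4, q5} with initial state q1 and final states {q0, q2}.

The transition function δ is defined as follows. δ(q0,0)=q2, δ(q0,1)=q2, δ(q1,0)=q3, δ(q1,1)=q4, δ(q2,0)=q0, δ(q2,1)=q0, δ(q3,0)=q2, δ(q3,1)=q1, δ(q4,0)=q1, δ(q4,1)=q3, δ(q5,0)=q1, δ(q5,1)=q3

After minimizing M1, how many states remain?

First remove the unreachable states {q5}; 5 states remain.
Start with accepting vs non-accepting: {q0,q2} | {q1,q3,q4}.
On input 0, block {q1,q3,q4} splits into {q1,q4} and {q3}.
Split {q1,q4} by δ(·,0) → {q1} and {q4}.
The partition is now stable with 4 blocks: {q0,q2} | {q1} | {q3} | {q4}.

4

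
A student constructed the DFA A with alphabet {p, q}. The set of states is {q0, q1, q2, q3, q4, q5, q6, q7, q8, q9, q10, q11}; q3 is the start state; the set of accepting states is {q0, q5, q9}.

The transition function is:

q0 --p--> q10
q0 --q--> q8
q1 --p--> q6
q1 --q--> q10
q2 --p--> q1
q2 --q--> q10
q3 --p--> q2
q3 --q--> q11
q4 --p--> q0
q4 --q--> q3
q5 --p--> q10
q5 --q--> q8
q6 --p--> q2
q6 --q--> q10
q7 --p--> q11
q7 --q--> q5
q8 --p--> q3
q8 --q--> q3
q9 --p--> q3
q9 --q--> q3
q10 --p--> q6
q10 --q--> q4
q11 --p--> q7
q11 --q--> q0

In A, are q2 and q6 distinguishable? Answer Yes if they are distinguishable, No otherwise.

Reachable states from the start: {q0,q1,q2,q3,q4,q5,q6,q7,q8,q10,q11}. Unreachable: {q9} — drop them.
Start with accepting vs non-accepting: {q0,q5} | {q1,q2,q3,q4,q6,q7,q8,q10,q11}.
Refine {q1,q2,q3,q4,q6,q7,q8,q10,q11} on symbol p: members go to different blocks, giving {q1,q2,q3,q6,q7,q8,q10,q11} and {q4}.
On input q, block {q1,q2,q3,q6,q7,q8,q10,q11} splits into {q1,q2,q3,q6,q8} and {q7,q11} and {q10}.
On input q, block {q1,q2,q3,q6,q8} splits into {q1,q2,q6} and {q3} and {q8}.
The partition is now stable with 7 blocks: {q0,q5} | {q1,q2,q6} | {q4} | {q7,q11} | {q10} | {q3} | {q8}.
q2 and q6 lie in the same block of the stable partition, so they are equivalent — no string distinguishes them.

No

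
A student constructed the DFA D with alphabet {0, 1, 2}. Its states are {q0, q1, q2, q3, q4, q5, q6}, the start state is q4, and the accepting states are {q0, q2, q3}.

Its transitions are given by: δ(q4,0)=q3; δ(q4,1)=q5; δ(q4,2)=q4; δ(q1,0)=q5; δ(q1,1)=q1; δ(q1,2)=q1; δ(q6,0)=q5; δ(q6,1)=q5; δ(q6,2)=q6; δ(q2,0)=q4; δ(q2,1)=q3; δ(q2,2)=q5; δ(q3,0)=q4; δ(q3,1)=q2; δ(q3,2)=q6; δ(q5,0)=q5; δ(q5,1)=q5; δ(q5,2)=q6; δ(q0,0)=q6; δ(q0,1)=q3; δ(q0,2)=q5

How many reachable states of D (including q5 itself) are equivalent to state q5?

2

First remove the unreachable states {q0,q1}; 5 states remain.
P0 = {q2,q3} | {q4,q5,q6}.
Refine {q4,q5,q6} on symbol 0: members go to different blocks, giving {q5,q6} and {q4}.
The partition is now stable with 3 blocks: {q2,q3} | {q5,q6} | {q4}.
State q5 belongs to the block {q5,q6}, which has 2 states.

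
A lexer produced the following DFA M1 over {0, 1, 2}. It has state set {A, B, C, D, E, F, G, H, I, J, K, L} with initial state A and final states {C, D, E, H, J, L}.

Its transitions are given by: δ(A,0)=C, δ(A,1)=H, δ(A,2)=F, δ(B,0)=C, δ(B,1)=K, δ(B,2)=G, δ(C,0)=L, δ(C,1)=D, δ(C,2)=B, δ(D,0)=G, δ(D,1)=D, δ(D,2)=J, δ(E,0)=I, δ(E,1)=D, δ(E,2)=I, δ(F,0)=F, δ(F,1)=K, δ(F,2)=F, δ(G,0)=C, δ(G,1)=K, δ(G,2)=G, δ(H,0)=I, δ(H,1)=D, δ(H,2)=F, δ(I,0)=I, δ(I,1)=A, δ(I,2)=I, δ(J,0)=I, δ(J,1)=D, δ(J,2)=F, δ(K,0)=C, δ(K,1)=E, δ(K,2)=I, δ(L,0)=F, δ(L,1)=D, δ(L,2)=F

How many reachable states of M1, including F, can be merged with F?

2

Every state is reachable, so we keep all 12.
P0 = {C,D,E,H,J,L} | {A,B,F,G,I,K}.
Refine {C,D,E,H,J,L} on symbol 0: members go to different blocks, giving {D,E,H,J,L} and {C}.
On input 2, block {D,E,H,J,L} splits into {E,H,J,L} and {D}.
Split {A,B,F,G,I,K} by δ(·,0) → {A,B,G,K} and {F,I}.
On input 1, block {A,B,G,K} splits into {A,K} and {B,G}.
No further refinement is possible. Final partition (6 blocks): {E,H,J,L} | {A,K} | {C} | {D} | {F,I} | {B,G}.
The equivalence class containing F is {F,I}, of size 2.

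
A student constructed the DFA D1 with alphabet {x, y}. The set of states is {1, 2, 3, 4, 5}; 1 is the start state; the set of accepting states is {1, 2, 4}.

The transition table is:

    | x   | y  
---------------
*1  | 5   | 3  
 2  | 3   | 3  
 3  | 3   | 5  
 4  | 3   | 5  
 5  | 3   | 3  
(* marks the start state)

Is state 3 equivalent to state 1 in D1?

No

First remove the unreachable states {2,4}; 3 states remain.
Initial partition by acceptance: {1} | {3,5}.
The partition is now stable with 2 blocks: {1} | {3,5}.
3 and 1 end up in different blocks, so they are distinguishable. For instance, the string 'ε' is accepted from only 1.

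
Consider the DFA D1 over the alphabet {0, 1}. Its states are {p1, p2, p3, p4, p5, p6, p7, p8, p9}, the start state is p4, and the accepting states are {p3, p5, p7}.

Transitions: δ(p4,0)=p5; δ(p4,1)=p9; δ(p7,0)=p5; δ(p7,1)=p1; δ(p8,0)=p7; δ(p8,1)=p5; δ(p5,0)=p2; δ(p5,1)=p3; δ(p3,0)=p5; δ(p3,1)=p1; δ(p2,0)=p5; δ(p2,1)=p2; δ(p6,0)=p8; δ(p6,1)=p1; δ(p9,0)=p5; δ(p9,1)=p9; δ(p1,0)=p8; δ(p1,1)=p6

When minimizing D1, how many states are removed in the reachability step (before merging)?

0

Exploring from p4, all states are eventually visited, so none are unreachable.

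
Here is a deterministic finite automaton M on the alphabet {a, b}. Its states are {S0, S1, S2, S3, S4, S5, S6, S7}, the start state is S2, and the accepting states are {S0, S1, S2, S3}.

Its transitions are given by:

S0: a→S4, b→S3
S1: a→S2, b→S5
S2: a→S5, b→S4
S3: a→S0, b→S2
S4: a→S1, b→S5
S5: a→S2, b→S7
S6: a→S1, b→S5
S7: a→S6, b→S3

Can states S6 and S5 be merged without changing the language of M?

Every state is reachable, so we keep all 8.
Initial partition by acceptance: {S0,S1,S2,S3} | {S4,S5,S6,S7}.
Split {S0,S1,S2,S3} by δ(·,a) → {S0,S2} and {S1,S3}.
On input b, block {S0,S2} splits into {S0} and {S2}.
Split {S4,S5,S6,S7} by δ(·,a) → {S4,S6} and {S5} and {S7}.
On input a, block {S1,S3} splits into {S1} and {S3}.
Stable partition: {S0} | {S4,S6} | {S1} | {S2} | {S5} | {S7} | {S3} — 7 equivalence classes.
S6 and S5 end up in different blocks, so they are distinguishable. For instance, the string 'aa' is accepted from only S6.

No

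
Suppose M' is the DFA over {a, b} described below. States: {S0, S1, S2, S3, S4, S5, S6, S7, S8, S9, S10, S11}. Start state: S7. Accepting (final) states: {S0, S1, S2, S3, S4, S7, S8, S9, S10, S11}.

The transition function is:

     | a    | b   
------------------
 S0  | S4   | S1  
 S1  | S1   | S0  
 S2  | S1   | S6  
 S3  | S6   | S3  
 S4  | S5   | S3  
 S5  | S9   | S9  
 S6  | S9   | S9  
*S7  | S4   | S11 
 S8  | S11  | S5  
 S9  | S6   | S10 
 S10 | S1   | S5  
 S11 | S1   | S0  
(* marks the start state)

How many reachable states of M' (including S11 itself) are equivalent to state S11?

Reachable states from the start: {S0,S1,S3,S4,S5,S6,S7,S9,S10,S11}. Unreachable: {S2,S8} — drop them.
P0 = {S0,S1,S3,S4,S7,S9,S10,S11} | {S5,S6}.
Split {S0,S1,S3,S4,S7,S9,S10,S11} by δ(·,a) → {S0,S1,S7,S10,S11} and {S3,S4,S9}.
Refine {S0,S1,S7,S10,S11} on symbol a: members go to different blocks, giving {S1,S10,S11} and {S0,S7}.
Split {S1,S10,S11} by δ(·,b) → {S1,S11} and {S10}.
Refine {S3,S4,S9} on symbol b: members go to different blocks, giving {S3,S4} and {S9}.
The partition is now stable with 6 blocks: {S1,S11} | {S5,S6} | {S3,S4} | {S0,S7} | {S10} | {S9}.
State S11 belongs to the block {S1,S11}, which has 2 states.

2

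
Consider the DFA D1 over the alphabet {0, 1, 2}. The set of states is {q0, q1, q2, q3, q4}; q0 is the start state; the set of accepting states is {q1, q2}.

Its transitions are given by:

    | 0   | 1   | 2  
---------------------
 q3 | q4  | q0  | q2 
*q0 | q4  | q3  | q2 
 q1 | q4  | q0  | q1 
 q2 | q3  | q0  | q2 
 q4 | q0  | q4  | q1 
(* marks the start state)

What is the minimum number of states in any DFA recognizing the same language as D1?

2

Every state is reachable, so we keep all 5.
Start with accepting vs non-accepting: {q1,q2} | {q0,q3,q4}.
Stable partition: {q1,q2} | {q0,q3,q4} — 2 equivalence classes.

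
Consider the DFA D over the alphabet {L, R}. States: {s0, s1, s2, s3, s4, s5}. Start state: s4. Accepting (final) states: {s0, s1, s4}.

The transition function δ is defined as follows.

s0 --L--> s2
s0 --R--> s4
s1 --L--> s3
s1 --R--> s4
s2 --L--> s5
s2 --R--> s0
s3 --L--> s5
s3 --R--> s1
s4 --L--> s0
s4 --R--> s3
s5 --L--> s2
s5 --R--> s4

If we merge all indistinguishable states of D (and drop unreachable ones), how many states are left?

Every state is reachable, so we keep all 6.
Initial partition by acceptance: {s0,s1,s4} | {s2,s3,s5}.
Refine {s0,s1,s4} on symbol L: members go to different blocks, giving {s0,s1} and {s4}.
Split {s2,s3,s5} by δ(·,R) → {s2,s3} and {s5}.
Stable partition: {s0,s1} | {s2,s3} | {s4} | {s5} — 4 equivalence classes.

4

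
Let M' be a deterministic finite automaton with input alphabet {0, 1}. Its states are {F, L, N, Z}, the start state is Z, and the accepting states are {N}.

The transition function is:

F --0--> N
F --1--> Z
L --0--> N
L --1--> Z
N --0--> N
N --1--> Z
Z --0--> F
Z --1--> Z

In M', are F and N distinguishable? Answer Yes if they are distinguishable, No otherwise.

States {L} cannot be reached from the start state, so discard them.
Initial partition by acceptance: {N} | {F,Z}.
Split {F,Z} by δ(·,0) → {Z} and {F}.
The partition is now stable with 3 blocks: {N} | {Z} | {F}.
F and N end up in different blocks, so they are distinguishable. For instance, the string 'ε' is accepted from only N.

Yes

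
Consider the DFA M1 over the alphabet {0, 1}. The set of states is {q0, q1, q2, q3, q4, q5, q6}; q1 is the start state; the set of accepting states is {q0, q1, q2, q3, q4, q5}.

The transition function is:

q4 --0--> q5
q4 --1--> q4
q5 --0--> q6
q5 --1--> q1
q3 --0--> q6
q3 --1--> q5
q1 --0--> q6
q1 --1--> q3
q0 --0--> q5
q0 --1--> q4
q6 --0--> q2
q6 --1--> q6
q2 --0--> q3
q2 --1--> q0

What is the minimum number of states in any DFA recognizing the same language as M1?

3

All states are reachable from the start state.
Initial partition by acceptance: {q0,q1,q2,q3,q4,q5} | {q6}.
Split {q0,q1,q2,q3,q4,q5} by δ(·,0) → {q0,q2,q4} and {q1,q3,q5}.
Stable partition: {q0,q2,q4} | {q6} | {q1,q3,q5} — 3 equivalence classes.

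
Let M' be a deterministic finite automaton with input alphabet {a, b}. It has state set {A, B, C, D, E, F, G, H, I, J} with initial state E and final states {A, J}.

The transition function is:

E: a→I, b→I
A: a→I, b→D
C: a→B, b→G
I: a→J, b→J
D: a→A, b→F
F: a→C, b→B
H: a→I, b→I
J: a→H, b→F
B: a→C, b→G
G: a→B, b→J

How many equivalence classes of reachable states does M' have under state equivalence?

Reachable states from the start: {B,C,E,F,G,H,I,J}. Unreachable: {A,D} — drop them.
P0 = {J} | {B,C,E,F,G,H,I}.
Split {B,C,E,F,G,H,I} by δ(·,a) → {B,C,E,F,G,H} and {I}.
Split {B,C,E,F,G,H} by δ(·,a) → {B,C,F,G} and {E,H}.
On input b, block {B,C,F,G} splits into {B,C,F} and {G}.
Refine {B,C,F} on symbol b: members go to different blocks, giving {B,C} and {F}.
The partition is now stable with 6 blocks: {J} | {B,C} | {I} | {E,H} | {G} | {F}.

6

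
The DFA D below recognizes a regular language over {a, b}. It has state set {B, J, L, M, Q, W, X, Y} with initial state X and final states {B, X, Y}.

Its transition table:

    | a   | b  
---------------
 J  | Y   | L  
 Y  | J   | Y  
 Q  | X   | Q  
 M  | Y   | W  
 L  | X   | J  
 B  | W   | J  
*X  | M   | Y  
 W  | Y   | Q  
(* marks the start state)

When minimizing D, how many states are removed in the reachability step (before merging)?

1

Starting at X and following transitions, the reachable set is {J, L, M, Q, W, X, Y}. That leaves B unreachable — 1 in total.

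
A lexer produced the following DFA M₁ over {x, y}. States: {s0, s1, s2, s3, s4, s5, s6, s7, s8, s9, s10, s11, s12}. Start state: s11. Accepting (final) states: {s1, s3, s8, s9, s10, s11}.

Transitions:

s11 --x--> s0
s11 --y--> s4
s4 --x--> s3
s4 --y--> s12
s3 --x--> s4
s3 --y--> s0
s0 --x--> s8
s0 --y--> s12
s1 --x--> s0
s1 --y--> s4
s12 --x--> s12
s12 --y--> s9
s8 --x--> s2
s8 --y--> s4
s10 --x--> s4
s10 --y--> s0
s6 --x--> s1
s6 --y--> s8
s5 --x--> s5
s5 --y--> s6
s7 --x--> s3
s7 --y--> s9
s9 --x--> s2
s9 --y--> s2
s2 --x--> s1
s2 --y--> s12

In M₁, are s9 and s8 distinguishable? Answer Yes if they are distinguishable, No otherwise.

Reachable states from the start: {s0,s1,s2,s3,s4,s8,s9,s11,s12}. Unreachable: {s5,s6,s7,s10} — drop them.
Start with accepting vs non-accepting: {s1,s3,s8,s9,s11} | {s0,s2,s4,s12}.
Refine {s0,s2,s4,s12} on symbol x: members go to different blocks, giving {s0,s2,s4} and {s12}.
The partition is now stable with 3 blocks: {s1,s3,s8,s9,s11} | {s0,s2,s4} | {s12}.
s9 and s8 lie in the same block of the stable partition, so they are equivalent — no string distinguishes them.

No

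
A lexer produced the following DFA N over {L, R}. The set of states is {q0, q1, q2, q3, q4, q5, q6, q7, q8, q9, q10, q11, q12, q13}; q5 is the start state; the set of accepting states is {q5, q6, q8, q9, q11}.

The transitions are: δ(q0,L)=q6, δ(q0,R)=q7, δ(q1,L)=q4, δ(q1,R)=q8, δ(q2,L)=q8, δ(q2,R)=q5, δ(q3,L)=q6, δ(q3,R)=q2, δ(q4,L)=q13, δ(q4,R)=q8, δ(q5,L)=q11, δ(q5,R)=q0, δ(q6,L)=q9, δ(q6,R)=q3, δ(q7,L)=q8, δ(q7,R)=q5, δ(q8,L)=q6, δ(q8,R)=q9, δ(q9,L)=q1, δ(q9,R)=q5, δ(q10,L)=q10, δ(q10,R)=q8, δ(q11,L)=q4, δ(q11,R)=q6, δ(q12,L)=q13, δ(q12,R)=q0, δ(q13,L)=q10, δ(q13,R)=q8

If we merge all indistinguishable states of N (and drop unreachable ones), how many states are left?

First remove the unreachable states {q12}; 13 states remain.
Start with accepting vs non-accepting: {q5,q6,q8,q9,q11} | {q0,q1,q2,q3,q4,q7,q10,q13}.
Refine {q5,q6,q8,q9,q11} on symbol L: members go to different blocks, giving {q5,q6,q8} and {q9,q11}.
Refine {q5,q6,q8} on symbol L: members go to different blocks, giving {q5,q6} and {q8}.
Split {q0,q1,q2,q3,q4,q7,q10,q13} by δ(·,L) → {q1,q4,q10,q13} and {q0,q3} and {q2,q7}.
The partition is now stable with 6 blocks: {q5,q6} | {q1,q4,q10,q13} | {q9,q11} | {q8} | {q0,q3} | {q2,q7}.

6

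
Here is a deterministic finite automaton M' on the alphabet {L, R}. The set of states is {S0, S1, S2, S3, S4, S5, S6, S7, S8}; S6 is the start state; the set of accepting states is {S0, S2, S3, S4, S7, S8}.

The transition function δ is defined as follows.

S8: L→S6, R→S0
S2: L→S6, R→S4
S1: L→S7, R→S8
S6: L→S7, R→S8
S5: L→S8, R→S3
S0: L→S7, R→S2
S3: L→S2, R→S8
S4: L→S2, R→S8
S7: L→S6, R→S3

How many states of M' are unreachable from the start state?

2

Starting at S6 and following transitions, the reachable set is {S0, S2, S3, S4, S6, S7, S8}. That leaves S1, S5 unreachable — 2 in total.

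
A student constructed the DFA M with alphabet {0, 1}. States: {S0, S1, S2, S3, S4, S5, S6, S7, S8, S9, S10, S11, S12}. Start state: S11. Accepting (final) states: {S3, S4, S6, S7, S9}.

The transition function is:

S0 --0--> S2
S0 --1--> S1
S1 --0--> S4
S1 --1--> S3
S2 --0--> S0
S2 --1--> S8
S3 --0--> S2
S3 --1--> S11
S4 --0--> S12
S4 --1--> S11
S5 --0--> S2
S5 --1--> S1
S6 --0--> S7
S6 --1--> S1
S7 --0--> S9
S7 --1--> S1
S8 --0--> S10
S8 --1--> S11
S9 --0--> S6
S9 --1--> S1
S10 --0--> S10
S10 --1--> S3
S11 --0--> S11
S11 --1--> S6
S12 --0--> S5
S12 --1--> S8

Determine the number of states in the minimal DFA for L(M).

8

All states are reachable from the start state.
Initial partition by acceptance: {S3,S4,S6,S7,S9} | {S0,S1,S2,S5,S8,S10,S11,S12}.
Refine {S3,S4,S6,S7,S9} on symbol 0: members go to different blocks, giving {S6,S7,S9} and {S3,S4}.
On input 0, block {S0,S1,S2,S5,S8,S10,S11,S12} splits into {S0,S2,S5,S8,S10,S11,S12} and {S1}.
Split {S0,S2,S5,S8,S10,S11,S12} by δ(·,1) → {S2,S8,S12} and {S0,S5} and {S10} and {S11}.
Refine {S2,S8,S12} on symbol 0: members go to different blocks, giving {S2,S12} and {S8}.
No further refinement is possible. Final partition (8 blocks): {S6,S7,S9} | {S2,S12} | {S3,S4} | {S1} | {S0,S5} | {S10} | {S11} | {S8}.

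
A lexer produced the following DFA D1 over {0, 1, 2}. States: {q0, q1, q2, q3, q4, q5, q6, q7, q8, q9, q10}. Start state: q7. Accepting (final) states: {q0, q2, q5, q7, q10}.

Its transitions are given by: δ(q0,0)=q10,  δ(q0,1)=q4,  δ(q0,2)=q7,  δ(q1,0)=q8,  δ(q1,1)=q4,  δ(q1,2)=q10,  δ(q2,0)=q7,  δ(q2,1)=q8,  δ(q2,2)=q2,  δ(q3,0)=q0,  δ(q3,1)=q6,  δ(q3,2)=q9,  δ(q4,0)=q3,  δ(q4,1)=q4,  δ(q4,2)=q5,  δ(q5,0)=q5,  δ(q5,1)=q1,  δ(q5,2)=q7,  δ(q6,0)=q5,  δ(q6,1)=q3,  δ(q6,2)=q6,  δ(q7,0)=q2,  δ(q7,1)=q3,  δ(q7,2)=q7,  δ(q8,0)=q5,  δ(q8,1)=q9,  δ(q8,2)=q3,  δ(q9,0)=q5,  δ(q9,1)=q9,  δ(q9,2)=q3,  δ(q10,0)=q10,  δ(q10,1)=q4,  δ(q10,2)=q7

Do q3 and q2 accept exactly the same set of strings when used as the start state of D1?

Every state is reachable, so we keep all 11.
Start with accepting vs non-accepting: {q0,q2,q5,q7,q10} | {q1,q3,q4,q6,q8,q9}.
Split {q1,q3,q4,q6,q8,q9} by δ(·,0) → {q3,q6,q8,q9} and {q1,q4}.
Refine {q0,q2,q5,q7,q10} on symbol 1: members go to different blocks, giving {q0,q5,q10} and {q2,q7}.
No further refinement is possible. Final partition (4 blocks): {q0,q5,q10} | {q3,q6,q8,q9} | {q1,q4} | {q2,q7}.
q3 and q2 end up in different blocks, so they are distinguishable. For instance, the string 'ε' is accepted from only q2.

No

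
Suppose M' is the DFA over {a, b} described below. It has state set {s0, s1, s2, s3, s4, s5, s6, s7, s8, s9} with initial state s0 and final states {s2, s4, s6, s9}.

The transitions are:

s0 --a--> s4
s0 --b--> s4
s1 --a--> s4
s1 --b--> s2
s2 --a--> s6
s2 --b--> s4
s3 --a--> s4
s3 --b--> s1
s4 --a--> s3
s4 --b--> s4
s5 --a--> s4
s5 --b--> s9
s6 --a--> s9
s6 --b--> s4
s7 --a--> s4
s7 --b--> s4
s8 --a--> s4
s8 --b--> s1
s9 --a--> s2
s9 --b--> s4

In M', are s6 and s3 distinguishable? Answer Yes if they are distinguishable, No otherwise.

Yes

Reachable states from the start: {s0,s1,s2,s3,s4,s6,s9}. Unreachable: {s5,s7,s8} — drop them.
P0 = {s2,s4,s6,s9} | {s0,s1,s3}.
On input a, block {s2,s4,s6,s9} splits into {s2,s6,s9} and {s4}.
On input b, block {s0,s1,s3} splits into {s0} and {s1} and {s3}.
No further refinement is possible. Final partition (5 blocks): {s2,s6,s9} | {s0} | {s4} | {s1} | {s3}.
s6 and s3 end up in different blocks, so they are distinguishable. For instance, the string 'ε' is accepted from only s6.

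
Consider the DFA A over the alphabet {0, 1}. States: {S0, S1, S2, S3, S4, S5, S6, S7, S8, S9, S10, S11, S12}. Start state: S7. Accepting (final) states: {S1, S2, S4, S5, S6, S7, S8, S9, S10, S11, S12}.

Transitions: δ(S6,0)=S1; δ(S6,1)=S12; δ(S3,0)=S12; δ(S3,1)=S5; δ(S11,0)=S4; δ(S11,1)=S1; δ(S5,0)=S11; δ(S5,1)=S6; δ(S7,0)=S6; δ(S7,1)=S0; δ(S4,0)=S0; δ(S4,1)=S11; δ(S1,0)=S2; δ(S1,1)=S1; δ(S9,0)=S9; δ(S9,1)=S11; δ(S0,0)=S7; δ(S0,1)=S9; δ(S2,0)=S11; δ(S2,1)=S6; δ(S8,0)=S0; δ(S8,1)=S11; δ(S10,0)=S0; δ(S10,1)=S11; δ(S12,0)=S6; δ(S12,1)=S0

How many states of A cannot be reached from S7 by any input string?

4

Starting at S7 and following transitions, the reachable set is {S0, S1, S2, S4, S6, S7, S9, S11, S12}. That leaves S3, S5, S8, S10 unreachable — 4 in total.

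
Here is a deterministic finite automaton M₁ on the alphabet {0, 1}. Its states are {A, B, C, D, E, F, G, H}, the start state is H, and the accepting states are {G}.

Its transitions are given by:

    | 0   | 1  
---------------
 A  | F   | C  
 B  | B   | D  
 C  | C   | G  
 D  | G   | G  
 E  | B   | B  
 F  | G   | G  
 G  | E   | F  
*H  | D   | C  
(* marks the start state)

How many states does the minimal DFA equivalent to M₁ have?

6

Reachable states from the start: {B,C,D,E,F,G,H}. Unreachable: {A} — drop them.
Initial partition by acceptance: {G} | {B,C,D,E,F,H}.
Split {B,C,D,E,F,H} by δ(·,0) → {B,C,E,H} and {D,F}.
Refine {B,C,E,H} on symbol 0: members go to different blocks, giving {B,C,E} and {H}.
Split {B,C,E} by δ(·,1) → {B} and {C} and {E}.
The partition is now stable with 6 blocks: {G} | {B} | {D,F} | {H} | {C} | {E}.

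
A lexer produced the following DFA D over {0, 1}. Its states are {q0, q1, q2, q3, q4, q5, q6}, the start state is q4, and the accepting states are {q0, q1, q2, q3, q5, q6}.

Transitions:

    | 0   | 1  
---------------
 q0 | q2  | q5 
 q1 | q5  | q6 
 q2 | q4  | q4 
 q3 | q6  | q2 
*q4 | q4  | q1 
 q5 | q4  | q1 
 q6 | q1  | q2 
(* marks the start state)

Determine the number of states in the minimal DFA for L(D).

5

States {q0,q3} cannot be reached from the start state, so discard them.
Initial partition by acceptance: {q1,q2,q5,q6} | {q4}.
Refine {q1,q2,q5,q6} on symbol 0: members go to different blocks, giving {q1,q6} and {q2,q5}.
Refine {q1,q6} on symbol 0: members go to different blocks, giving {q1} and {q6}.
Split {q2,q5} by δ(·,1) → {q2} and {q5}.
The partition is now stable with 5 blocks: {q1} | {q4} | {q2} | {q6} | {q5}.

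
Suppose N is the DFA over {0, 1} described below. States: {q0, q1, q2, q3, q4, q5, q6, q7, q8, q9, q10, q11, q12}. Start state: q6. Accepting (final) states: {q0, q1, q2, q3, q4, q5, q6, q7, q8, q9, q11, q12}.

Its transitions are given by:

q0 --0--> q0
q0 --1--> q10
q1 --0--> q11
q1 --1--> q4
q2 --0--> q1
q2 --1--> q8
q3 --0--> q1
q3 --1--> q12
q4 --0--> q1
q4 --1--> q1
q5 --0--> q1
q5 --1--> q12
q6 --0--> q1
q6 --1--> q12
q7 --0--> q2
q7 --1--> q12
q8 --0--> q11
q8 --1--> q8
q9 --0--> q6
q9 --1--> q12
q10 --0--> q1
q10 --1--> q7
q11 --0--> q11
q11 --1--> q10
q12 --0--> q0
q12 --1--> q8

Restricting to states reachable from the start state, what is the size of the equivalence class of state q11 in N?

2

States {q3,q5,q9} cannot be reached from the start state, so discard them.
Initial partition by acceptance: {q0,q1,q2,q4,q6,q7,q8,q11,q12} | {q10}.
Refine {q0,q1,q2,q4,q6,q7,q8,q11,q12} on symbol 1: members go to different blocks, giving {q1,q2,q4,q6,q7,q8,q12} and {q0,q11}.
Refine {q1,q2,q4,q6,q7,q8,q12} on symbol 0: members go to different blocks, giving {q2,q4,q6,q7} and {q1,q8,q12}.
Split {q2,q4,q6,q7} by δ(·,0) → {q2,q4,q6} and {q7}.
Refine {q1,q8,q12} on symbol 1: members go to different blocks, giving {q8,q12} and {q1}.
Split {q2,q4,q6} by δ(·,1) → {q2,q6} and {q4}.
No further refinement is possible. Final partition (7 blocks): {q2,q6} | {q10} | {q0,q11} | {q8,q12} | {q7} | {q1} | {q4}.
State q11 belongs to the block {q0,q11}, which has 2 states.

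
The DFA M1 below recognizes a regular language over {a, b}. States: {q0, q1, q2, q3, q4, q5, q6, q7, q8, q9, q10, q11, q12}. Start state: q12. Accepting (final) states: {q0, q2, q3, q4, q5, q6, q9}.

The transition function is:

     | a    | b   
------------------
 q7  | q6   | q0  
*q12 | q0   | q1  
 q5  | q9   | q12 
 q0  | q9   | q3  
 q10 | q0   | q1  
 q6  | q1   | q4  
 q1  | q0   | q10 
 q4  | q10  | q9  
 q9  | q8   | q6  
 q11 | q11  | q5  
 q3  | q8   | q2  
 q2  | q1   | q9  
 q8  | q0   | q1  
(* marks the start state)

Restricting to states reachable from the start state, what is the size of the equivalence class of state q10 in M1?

4

First remove the unreachable states {q5,q7,q11}; 10 states remain.
Initial partition by acceptance: {q0,q2,q3,q4,q6,q9} | {q1,q8,q10,q12}.
Split {q0,q2,q3,q4,q6,q9} by δ(·,a) → {q2,q3,q4,q6,q9} and {q0}.
The partition is now stable with 3 blocks: {q2,q3,q4,q6,q9} | {q1,q8,q10,q12} | {q0}.
The equivalence class containing q10 is {q1,q8,q10,q12}, of size 4.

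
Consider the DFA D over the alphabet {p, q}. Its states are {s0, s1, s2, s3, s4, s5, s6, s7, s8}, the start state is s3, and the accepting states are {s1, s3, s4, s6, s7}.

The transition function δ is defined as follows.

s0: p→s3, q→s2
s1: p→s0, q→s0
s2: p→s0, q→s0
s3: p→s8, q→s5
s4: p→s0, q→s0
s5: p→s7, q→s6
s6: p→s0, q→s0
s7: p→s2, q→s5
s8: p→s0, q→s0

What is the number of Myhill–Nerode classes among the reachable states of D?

Reachable states from the start: {s0,s2,s3,s5,s6,s7,s8}. Unreachable: {s1,s4} — drop them.
Initial partition by acceptance: {s3,s6,s7} | {s0,s2,s5,s8}.
Refine {s0,s2,s5,s8} on symbol p: members go to different blocks, giving {s0,s5} and {s2,s8}.
Split {s3,s6,s7} by δ(·,p) → {s3,s7} and {s6}.
Split {s0,s5} by δ(·,q) → {s0} and {s5}.
Stable partition: {s3,s7} | {s0} | {s2,s8} | {s6} | {s5} — 5 equivalence classes.

5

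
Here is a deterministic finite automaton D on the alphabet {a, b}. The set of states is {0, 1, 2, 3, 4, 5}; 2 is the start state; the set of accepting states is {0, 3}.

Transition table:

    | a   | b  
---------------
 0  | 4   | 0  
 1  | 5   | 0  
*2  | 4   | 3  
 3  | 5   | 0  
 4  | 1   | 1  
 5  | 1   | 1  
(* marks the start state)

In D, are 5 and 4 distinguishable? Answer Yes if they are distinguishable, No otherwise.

No

All states are reachable from the start state.
Start with accepting vs non-accepting: {0,3} | {1,2,4,5}.
Split {1,2,4,5} by δ(·,b) → {1,2} and {4,5}.
Stable partition: {0,3} | {1,2} | {4,5} — 3 equivalence classes.
5 and 4 lie in the same block of the stable partition, so they are equivalent — no string distinguishes them.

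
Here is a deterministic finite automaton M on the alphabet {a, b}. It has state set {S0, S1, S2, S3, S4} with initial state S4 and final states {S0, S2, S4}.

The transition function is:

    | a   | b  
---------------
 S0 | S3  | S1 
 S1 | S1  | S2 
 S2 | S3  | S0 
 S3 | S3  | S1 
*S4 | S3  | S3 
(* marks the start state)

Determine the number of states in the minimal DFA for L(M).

5

Every state is reachable, so we keep all 5.
Initial partition by acceptance: {S0,S2,S4} | {S1,S3}.
Refine {S0,S2,S4} on symbol b: members go to different blocks, giving {S0,S4} and {S2}.
Split {S1,S3} by δ(·,b) → {S1} and {S3}.
Split {S0,S4} by δ(·,b) → {S0} and {S4}.
No further refinement is possible. Final partition (5 blocks): {S0} | {S1} | {S2} | {S3} | {S4}.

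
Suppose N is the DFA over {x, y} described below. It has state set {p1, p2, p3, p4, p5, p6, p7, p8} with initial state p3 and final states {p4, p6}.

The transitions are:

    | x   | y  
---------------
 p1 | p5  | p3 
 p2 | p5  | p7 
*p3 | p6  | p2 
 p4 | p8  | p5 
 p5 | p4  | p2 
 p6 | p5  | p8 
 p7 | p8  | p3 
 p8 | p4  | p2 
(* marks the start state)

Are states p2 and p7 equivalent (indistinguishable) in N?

No

States {p1} cannot be reached from the start state, so discard them.
P0 = {p4,p6} | {p2,p3,p5,p7,p8}.
On input x, block {p2,p3,p5,p7,p8} splits into {p3,p5,p8} and {p2,p7}.
Refine {p2,p7} on symbol y: members go to different blocks, giving {p2} and {p7}.
Stable partition: {p4,p6} | {p3,p5,p8} | {p2} | {p7} — 4 equivalence classes.
p2 and p7 end up in different blocks, so they are distinguishable. For instance, the string 'yx' is accepted from only p7.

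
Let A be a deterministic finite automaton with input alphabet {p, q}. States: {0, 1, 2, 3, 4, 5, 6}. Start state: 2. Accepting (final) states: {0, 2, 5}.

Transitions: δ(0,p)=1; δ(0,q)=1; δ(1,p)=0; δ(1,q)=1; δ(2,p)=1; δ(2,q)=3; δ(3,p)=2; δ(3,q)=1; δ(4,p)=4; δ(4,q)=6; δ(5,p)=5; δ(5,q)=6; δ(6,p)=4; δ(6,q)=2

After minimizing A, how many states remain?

2

First remove the unreachable states {4,5,6}; 4 states remain.
Initial partition by acceptance: {0,2} | {1,3}.
The partition is now stable with 2 blocks: {0,2} | {1,3}.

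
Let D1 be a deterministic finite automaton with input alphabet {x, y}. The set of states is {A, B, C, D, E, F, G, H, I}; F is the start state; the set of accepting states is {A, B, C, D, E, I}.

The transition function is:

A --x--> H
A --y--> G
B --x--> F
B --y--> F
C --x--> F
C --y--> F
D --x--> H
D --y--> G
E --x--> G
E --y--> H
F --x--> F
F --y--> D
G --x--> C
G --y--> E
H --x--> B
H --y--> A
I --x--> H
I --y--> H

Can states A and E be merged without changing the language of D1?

Yes

First remove the unreachable states {I}; 8 states remain.
P0 = {A,B,C,D,E} | {F,G,H}.
Refine {F,G,H} on symbol x: members go to different blocks, giving {G,H} and {F}.
Refine {A,B,C,D,E} on symbol x: members go to different blocks, giving {A,D,E} and {B,C}.
Stable partition: {A,D,E} | {G,H} | {F} | {B,C} — 4 equivalence classes.
A and E lie in the same block of the stable partition, so they are equivalent — no string distinguishes them.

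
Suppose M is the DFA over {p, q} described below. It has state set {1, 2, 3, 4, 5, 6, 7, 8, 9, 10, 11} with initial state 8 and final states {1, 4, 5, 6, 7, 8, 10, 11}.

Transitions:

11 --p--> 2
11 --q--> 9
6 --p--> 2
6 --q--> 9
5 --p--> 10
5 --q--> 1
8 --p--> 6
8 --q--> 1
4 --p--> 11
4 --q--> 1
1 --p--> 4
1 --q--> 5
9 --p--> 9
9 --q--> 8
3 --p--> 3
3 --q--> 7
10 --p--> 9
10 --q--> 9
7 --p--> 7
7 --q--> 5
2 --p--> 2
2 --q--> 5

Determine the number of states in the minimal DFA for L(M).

First remove the unreachable states {3,7}; 9 states remain.
P0 = {1,4,5,6,8,10,11} | {2,9}.
Split {1,4,5,6,8,10,11} by δ(·,p) → {1,4,5,8} and {6,10,11}.
Refine {1,4,5,8} on symbol p: members go to different blocks, giving {4,5,8} and {1}.
No further refinement is possible. Final partition (4 blocks): {4,5,8} | {2,9} | {6,10,11} | {1}.

4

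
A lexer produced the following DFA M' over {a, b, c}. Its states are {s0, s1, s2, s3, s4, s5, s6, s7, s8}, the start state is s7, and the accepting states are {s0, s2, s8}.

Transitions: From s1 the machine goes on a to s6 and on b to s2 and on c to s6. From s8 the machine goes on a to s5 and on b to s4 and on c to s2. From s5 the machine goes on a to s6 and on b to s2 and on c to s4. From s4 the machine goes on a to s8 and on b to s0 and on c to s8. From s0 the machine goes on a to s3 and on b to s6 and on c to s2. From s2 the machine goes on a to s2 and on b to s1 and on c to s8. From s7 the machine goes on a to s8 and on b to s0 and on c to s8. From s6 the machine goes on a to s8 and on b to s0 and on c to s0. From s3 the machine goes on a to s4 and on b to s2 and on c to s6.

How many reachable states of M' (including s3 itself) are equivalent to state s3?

3

All states are reachable from the start state.
Initial partition by acceptance: {s0,s2,s8} | {s1,s3,s4,s5,s6,s7}.
Refine {s0,s2,s8} on symbol a: members go to different blocks, giving {s0,s8} and {s2}.
On input a, block {s1,s3,s4,s5,s6,s7} splits into {s1,s3,s5} and {s4,s6,s7}.
Stable partition: {s0,s8} | {s1,s3,s5} | {s2} | {s4,s6,s7} — 4 equivalence classes.
State s3 belongs to the block {s1,s3,s5}, which has 3 states.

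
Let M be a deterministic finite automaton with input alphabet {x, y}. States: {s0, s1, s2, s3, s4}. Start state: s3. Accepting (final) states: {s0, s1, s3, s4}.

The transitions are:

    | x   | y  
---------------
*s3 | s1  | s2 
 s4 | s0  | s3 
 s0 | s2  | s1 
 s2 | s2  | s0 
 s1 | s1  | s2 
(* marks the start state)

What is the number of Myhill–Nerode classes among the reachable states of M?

3

States {s4} cannot be reached from the start state, so discard them.
Initial partition by acceptance: {s0,s1,s3} | {s2}.
Refine {s0,s1,s3} on symbol x: members go to different blocks, giving {s1,s3} and {s0}.
The partition is now stable with 3 blocks: {s1,s3} | {s2} | {s0}.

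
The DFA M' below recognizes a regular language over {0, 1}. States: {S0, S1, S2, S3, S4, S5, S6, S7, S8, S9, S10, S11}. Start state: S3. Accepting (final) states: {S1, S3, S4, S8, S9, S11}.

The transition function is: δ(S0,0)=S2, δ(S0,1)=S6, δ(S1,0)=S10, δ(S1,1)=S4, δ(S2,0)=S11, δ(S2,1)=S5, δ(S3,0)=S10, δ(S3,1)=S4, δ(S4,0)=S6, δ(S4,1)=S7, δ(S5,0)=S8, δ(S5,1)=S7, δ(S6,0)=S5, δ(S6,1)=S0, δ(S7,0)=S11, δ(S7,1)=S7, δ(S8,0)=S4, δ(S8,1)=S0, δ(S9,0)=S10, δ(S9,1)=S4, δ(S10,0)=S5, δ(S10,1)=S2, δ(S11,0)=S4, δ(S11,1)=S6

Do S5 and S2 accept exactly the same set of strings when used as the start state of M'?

States {S1,S9} cannot be reached from the start state, so discard them.
Initial partition by acceptance: {S3,S4,S8,S11} | {S0,S2,S5,S6,S7,S10}.
Split {S3,S4,S8,S11} by δ(·,0) → {S3,S4} and {S8,S11}.
Refine {S3,S4} on symbol 1: members go to different blocks, giving {S3} and {S4}.
Refine {S0,S2,S5,S6,S7,S10} on symbol 0: members go to different blocks, giving {S0,S6,S10} and {S2,S5,S7}.
Refine {S0,S6,S10} on symbol 1: members go to different blocks, giving {S0,S6} and {S10}.
The partition is now stable with 6 blocks: {S3} | {S0,S6} | {S8,S11} | {S4} | {S2,S5,S7} | {S10}.
S5 and S2 lie in the same block of the stable partition, so they are equivalent — no string distinguishes them.

Yes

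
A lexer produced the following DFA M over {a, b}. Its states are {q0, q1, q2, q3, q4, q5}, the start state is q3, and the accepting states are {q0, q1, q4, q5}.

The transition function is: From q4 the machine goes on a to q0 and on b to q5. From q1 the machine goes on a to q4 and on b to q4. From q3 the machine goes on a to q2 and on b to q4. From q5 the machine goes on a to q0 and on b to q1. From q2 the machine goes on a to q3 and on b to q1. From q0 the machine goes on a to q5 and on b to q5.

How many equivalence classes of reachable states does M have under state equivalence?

Initial partition by acceptance: {q0,q1,q4,q5} | {q2,q3}.
No further refinement is possible. Final partition (2 blocks): {q0,q1,q4,q5} | {q2,q3}.

2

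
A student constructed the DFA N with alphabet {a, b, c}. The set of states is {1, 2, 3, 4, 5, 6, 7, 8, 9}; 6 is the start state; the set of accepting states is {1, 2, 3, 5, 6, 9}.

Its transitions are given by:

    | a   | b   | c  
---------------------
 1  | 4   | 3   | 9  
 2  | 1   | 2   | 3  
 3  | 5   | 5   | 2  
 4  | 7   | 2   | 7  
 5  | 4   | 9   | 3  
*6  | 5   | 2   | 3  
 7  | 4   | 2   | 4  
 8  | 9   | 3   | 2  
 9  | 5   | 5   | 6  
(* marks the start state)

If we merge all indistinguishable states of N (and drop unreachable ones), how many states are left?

4

Reachable states from the start: {1,2,3,4,5,6,7,9}. Unreachable: {8} — drop them.
Initial partition by acceptance: {1,2,3,5,6,9} | {4,7}.
Refine {1,2,3,5,6,9} on symbol a: members go to different blocks, giving {2,3,6,9} and {1,5}.
Refine {2,3,6,9} on symbol b: members go to different blocks, giving {2,6} and {3,9}.
The partition is now stable with 4 blocks: {2,6} | {4,7} | {1,5} | {3,9}.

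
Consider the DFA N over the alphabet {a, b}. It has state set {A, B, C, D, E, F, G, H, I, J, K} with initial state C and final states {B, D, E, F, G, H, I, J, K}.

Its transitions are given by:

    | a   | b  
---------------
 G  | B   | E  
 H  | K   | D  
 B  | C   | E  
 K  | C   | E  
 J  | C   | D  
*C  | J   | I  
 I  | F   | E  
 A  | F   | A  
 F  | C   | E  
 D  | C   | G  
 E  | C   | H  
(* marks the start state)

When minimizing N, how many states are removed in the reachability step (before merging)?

1

BFS from C reaches {B, C, D, E, F, G, H, I, J, K}; the 1 state(s) A are never visited.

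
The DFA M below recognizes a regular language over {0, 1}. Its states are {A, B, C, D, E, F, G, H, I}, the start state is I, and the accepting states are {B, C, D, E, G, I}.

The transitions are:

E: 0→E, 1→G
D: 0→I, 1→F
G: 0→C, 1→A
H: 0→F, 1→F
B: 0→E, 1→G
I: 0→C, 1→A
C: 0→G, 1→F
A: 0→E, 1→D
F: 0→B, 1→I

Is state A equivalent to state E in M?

First remove the unreachable states {H}; 8 states remain.
Initial partition by acceptance: {B,C,D,E,G,I} | {A,F}.
On input 1, block {B,C,D,E,G,I} splits into {C,D,G,I} and {B,E}.
No further refinement is possible. Final partition (3 blocks): {C,D,G,I} | {A,F} | {B,E}.
A and E end up in different blocks, so they are distinguishable. For instance, the string 'ε' is accepted from only E.

No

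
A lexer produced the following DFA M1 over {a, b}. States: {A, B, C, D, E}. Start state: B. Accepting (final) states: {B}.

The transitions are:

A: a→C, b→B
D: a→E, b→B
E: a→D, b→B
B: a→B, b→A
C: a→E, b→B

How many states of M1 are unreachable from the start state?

Every one of the 5 states is reachable from B.

0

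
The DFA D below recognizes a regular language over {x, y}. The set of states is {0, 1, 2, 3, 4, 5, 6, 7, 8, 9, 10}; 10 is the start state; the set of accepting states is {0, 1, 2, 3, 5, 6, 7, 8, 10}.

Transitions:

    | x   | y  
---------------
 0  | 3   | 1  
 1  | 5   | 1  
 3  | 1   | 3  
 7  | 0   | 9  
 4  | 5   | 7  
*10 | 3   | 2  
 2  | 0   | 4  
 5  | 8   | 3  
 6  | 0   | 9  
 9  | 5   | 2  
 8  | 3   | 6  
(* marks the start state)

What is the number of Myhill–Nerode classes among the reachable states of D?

Initial partition by acceptance: {0,1,2,3,5,6,7,8,10} | {4,9}.
On input y, block {0,1,2,3,5,6,7,8,10} splits into {0,1,3,5,8,10} and {2,6,7}.
Refine {0,1,3,5,8,10} on symbol y: members go to different blocks, giving {0,1,3,5} and {8,10}.
Split {0,1,3,5} by δ(·,x) → {0,1,3} and {5}.
Refine {0,1,3} on symbol x: members go to different blocks, giving {0,3} and {1}.
Split {0,3} by δ(·,x) → {0} and {3}.
The partition is now stable with 7 blocks: {0} | {4,9} | {2,6,7} | {8,10} | {5} | {1} | {3}.

7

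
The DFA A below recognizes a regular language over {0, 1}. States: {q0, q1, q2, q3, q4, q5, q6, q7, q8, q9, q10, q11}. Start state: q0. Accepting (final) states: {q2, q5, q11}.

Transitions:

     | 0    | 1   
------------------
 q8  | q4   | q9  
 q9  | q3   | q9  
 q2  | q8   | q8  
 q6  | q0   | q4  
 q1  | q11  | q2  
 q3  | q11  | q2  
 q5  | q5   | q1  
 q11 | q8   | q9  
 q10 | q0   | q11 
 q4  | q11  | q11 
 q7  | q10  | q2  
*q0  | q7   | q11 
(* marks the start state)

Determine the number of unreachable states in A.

No path from q0 leads to q1, q5, q6; the other 9 states are all reachable.

3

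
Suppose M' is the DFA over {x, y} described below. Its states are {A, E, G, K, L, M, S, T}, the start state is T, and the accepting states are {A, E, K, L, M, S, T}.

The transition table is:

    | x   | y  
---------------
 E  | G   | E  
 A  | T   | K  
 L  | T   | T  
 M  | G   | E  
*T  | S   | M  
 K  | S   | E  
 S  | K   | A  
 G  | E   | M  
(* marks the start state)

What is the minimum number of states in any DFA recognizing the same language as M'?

Reachable states from the start: {A,E,G,K,M,S,T}. Unreachable: {L} — drop them.
Initial partition by acceptance: {A,E,K,M,S,T} | {G}.
Refine {A,E,K,M,S,T} on symbol x: members go to different blocks, giving {A,K,S,T} and {E,M}.
On input y, block {A,K,S,T} splits into {K,T} and {A,S}.
On input y, block {A,S} splits into {A} and {S}.
The partition is now stable with 5 blocks: {K,T} | {G} | {E,M} | {A} | {S}.

5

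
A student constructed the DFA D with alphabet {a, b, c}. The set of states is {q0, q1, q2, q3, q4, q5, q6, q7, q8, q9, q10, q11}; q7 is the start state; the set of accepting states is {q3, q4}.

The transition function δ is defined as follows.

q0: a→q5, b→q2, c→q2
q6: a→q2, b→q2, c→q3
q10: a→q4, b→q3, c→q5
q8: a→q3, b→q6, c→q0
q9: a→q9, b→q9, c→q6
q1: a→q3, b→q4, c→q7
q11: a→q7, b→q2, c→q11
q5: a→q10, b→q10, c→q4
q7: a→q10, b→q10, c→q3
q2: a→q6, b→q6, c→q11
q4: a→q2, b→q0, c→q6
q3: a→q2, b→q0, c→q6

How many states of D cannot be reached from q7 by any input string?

3

No path from q7 leads to q1, q8, q9; the other 9 states are all reachable.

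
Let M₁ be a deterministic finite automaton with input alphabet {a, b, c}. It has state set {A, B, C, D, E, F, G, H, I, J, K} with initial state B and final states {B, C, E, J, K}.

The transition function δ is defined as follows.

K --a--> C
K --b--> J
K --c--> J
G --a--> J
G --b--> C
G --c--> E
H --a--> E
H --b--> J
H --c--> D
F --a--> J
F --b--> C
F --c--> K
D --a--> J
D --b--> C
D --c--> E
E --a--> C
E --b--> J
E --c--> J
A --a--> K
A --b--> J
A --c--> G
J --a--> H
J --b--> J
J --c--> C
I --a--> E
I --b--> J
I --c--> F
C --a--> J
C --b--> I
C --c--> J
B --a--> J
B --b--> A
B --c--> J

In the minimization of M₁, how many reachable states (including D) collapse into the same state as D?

3

Initial partition by acceptance: {B,C,E,J,K} | {A,D,F,G,H,I}.
On input a, block {B,C,E,J,K} splits into {B,C,E,K} and {J}.
On input a, block {B,C,E,K} splits into {B,C} and {E,K}.
Split {A,D,F,G,H,I} by δ(·,a) → {A,H,I} and {D,F,G}.
Stable partition: {B,C} | {A,H,I} | {J} | {E,K} | {D,F,G} — 5 equivalence classes.
State D belongs to the block {D,F,G}, which has 3 states.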